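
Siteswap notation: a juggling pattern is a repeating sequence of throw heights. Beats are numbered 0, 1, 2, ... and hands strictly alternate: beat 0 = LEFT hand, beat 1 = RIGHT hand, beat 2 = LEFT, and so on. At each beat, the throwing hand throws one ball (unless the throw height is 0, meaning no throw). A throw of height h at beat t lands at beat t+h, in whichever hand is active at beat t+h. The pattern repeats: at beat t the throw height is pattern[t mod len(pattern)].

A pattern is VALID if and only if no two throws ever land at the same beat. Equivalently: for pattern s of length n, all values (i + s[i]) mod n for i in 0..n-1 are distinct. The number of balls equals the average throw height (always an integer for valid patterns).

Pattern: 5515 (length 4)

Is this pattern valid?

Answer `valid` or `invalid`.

i=0: (i + s[i]) mod n = (0 + 5) mod 4 = 1
i=1: (i + s[i]) mod n = (1 + 5) mod 4 = 2
i=2: (i + s[i]) mod n = (2 + 1) mod 4 = 3
i=3: (i + s[i]) mod n = (3 + 5) mod 4 = 0
Residues: [1, 2, 3, 0], distinct: True

Answer: valid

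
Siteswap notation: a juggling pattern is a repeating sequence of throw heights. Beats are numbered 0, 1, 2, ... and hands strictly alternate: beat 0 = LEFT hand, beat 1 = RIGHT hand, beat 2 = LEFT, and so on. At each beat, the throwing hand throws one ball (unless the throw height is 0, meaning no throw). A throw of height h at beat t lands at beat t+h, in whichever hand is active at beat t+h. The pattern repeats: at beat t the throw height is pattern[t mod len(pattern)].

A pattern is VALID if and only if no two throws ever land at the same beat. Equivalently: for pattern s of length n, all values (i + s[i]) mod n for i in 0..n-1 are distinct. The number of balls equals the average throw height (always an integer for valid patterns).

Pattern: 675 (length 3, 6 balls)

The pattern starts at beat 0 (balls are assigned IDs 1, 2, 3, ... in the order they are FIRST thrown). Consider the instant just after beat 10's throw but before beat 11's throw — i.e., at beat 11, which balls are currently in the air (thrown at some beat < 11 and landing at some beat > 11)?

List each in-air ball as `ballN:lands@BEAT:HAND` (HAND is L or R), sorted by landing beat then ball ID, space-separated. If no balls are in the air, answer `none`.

Beat 0 (L): throw ball1 h=6 -> lands@6:L; in-air after throw: [b1@6:L]
Beat 1 (R): throw ball2 h=7 -> lands@8:L; in-air after throw: [b1@6:L b2@8:L]
Beat 2 (L): throw ball3 h=5 -> lands@7:R; in-air after throw: [b1@6:L b3@7:R b2@8:L]
Beat 3 (R): throw ball4 h=6 -> lands@9:R; in-air after throw: [b1@6:L b3@7:R b2@8:L b4@9:R]
Beat 4 (L): throw ball5 h=7 -> lands@11:R; in-air after throw: [b1@6:L b3@7:R b2@8:L b4@9:R b5@11:R]
Beat 5 (R): throw ball6 h=5 -> lands@10:L; in-air after throw: [b1@6:L b3@7:R b2@8:L b4@9:R b6@10:L b5@11:R]
Beat 6 (L): throw ball1 h=6 -> lands@12:L; in-air after throw: [b3@7:R b2@8:L b4@9:R b6@10:L b5@11:R b1@12:L]
Beat 7 (R): throw ball3 h=7 -> lands@14:L; in-air after throw: [b2@8:L b4@9:R b6@10:L b5@11:R b1@12:L b3@14:L]
Beat 8 (L): throw ball2 h=5 -> lands@13:R; in-air after throw: [b4@9:R b6@10:L b5@11:R b1@12:L b2@13:R b3@14:L]
Beat 9 (R): throw ball4 h=6 -> lands@15:R; in-air after throw: [b6@10:L b5@11:R b1@12:L b2@13:R b3@14:L b4@15:R]
Beat 10 (L): throw ball6 h=7 -> lands@17:R; in-air after throw: [b5@11:R b1@12:L b2@13:R b3@14:L b4@15:R b6@17:R]
Beat 11 (R): throw ball5 h=5 -> lands@16:L; in-air after throw: [b1@12:L b2@13:R b3@14:L b4@15:R b5@16:L b6@17:R]

Answer: ball1:lands@12:L ball2:lands@13:R ball3:lands@14:L ball4:lands@15:R ball6:lands@17:R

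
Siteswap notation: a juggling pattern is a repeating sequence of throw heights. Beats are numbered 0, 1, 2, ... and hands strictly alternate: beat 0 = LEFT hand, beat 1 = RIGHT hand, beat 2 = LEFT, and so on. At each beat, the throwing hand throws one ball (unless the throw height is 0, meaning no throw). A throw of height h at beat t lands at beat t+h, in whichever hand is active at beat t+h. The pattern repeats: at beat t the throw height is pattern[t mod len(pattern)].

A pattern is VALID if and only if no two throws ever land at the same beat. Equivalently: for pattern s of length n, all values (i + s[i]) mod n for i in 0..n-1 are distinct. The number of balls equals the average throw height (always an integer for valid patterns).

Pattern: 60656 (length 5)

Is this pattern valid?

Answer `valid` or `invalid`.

i=0: (i + s[i]) mod n = (0 + 6) mod 5 = 1
i=1: (i + s[i]) mod n = (1 + 0) mod 5 = 1
i=2: (i + s[i]) mod n = (2 + 6) mod 5 = 3
i=3: (i + s[i]) mod n = (3 + 5) mod 5 = 3
i=4: (i + s[i]) mod n = (4 + 6) mod 5 = 0
Residues: [1, 1, 3, 3, 0], distinct: False

Answer: invalid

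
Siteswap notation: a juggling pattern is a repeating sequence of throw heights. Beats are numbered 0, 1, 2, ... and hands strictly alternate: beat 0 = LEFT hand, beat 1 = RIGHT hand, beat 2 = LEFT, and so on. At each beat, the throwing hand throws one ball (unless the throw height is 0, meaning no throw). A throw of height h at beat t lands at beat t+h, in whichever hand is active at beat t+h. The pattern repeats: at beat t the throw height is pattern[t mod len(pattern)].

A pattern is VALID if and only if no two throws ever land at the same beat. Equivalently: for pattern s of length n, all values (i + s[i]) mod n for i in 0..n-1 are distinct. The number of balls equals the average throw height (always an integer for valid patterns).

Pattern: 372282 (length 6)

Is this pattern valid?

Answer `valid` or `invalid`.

i=0: (i + s[i]) mod n = (0 + 3) mod 6 = 3
i=1: (i + s[i]) mod n = (1 + 7) mod 6 = 2
i=2: (i + s[i]) mod n = (2 + 2) mod 6 = 4
i=3: (i + s[i]) mod n = (3 + 2) mod 6 = 5
i=4: (i + s[i]) mod n = (4 + 8) mod 6 = 0
i=5: (i + s[i]) mod n = (5 + 2) mod 6 = 1
Residues: [3, 2, 4, 5, 0, 1], distinct: True

Answer: valid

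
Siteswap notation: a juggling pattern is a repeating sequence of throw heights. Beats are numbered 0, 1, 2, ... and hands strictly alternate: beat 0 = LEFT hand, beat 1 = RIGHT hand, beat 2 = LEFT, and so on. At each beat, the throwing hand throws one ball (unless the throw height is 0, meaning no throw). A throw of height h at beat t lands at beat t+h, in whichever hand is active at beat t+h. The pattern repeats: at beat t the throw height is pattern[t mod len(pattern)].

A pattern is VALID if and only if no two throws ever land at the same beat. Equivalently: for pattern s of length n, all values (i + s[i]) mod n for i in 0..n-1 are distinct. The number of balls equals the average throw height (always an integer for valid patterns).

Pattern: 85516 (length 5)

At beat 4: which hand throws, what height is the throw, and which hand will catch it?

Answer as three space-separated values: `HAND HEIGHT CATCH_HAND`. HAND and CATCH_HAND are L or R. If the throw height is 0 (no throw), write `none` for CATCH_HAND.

Beat 4: 4 mod 2 = 0, so hand = L
Throw height = pattern[4 mod 5] = pattern[4] = 6
Lands at beat 4+6=10, 10 mod 2 = 0, so catch hand = L

Answer: L 6 L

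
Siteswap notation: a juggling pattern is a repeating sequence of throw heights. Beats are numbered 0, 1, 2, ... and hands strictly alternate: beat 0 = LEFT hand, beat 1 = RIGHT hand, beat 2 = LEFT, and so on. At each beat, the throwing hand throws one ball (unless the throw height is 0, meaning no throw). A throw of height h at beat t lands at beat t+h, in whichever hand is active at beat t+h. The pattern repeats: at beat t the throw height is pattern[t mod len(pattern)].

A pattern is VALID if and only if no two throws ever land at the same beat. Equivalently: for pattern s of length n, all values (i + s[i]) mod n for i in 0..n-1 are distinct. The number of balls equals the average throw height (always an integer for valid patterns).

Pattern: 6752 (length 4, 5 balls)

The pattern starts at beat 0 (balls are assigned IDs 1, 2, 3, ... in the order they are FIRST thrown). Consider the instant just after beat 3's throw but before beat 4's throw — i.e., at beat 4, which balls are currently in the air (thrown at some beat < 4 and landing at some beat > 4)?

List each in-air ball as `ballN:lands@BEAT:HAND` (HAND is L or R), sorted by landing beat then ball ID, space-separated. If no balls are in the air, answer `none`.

Answer: ball4:lands@5:R ball1:lands@6:L ball3:lands@7:R ball2:lands@8:L

Derivation:
Beat 0 (L): throw ball1 h=6 -> lands@6:L; in-air after throw: [b1@6:L]
Beat 1 (R): throw ball2 h=7 -> lands@8:L; in-air after throw: [b1@6:L b2@8:L]
Beat 2 (L): throw ball3 h=5 -> lands@7:R; in-air after throw: [b1@6:L b3@7:R b2@8:L]
Beat 3 (R): throw ball4 h=2 -> lands@5:R; in-air after throw: [b4@5:R b1@6:L b3@7:R b2@8:L]
Beat 4 (L): throw ball5 h=6 -> lands@10:L; in-air after throw: [b4@5:R b1@6:L b3@7:R b2@8:L b5@10:L]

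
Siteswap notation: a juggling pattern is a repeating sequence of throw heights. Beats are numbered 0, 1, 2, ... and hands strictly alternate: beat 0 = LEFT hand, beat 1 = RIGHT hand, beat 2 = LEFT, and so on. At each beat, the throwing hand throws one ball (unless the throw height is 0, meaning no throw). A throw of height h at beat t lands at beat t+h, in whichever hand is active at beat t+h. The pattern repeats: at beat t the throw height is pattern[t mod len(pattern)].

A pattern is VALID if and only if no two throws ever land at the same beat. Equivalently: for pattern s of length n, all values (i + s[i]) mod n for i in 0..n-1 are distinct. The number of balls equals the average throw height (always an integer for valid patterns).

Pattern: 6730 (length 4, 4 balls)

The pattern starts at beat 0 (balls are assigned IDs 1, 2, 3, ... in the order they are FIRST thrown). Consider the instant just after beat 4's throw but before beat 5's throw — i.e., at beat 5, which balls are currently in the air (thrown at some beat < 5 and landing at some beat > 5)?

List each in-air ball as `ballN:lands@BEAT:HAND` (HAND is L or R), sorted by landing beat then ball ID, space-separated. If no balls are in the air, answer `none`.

Beat 0 (L): throw ball1 h=6 -> lands@6:L; in-air after throw: [b1@6:L]
Beat 1 (R): throw ball2 h=7 -> lands@8:L; in-air after throw: [b1@6:L b2@8:L]
Beat 2 (L): throw ball3 h=3 -> lands@5:R; in-air after throw: [b3@5:R b1@6:L b2@8:L]
Beat 4 (L): throw ball4 h=6 -> lands@10:L; in-air after throw: [b3@5:R b1@6:L b2@8:L b4@10:L]
Beat 5 (R): throw ball3 h=7 -> lands@12:L; in-air after throw: [b1@6:L b2@8:L b4@10:L b3@12:L]

Answer: ball1:lands@6:L ball2:lands@8:L ball4:lands@10:L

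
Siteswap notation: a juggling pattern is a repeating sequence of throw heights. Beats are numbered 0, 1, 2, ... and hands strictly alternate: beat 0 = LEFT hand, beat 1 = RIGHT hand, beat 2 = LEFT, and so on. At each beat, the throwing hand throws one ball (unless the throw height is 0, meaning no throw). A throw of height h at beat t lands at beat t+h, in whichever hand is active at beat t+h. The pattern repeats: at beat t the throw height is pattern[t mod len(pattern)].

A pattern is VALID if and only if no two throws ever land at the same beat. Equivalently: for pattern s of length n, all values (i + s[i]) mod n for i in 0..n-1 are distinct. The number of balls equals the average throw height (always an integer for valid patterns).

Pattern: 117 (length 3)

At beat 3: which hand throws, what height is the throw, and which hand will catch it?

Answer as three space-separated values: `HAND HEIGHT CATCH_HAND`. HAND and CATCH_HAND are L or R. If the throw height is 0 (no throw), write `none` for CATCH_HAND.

Answer: R 1 L

Derivation:
Beat 3: 3 mod 2 = 1, so hand = R
Throw height = pattern[3 mod 3] = pattern[0] = 1
Lands at beat 3+1=4, 4 mod 2 = 0, so catch hand = L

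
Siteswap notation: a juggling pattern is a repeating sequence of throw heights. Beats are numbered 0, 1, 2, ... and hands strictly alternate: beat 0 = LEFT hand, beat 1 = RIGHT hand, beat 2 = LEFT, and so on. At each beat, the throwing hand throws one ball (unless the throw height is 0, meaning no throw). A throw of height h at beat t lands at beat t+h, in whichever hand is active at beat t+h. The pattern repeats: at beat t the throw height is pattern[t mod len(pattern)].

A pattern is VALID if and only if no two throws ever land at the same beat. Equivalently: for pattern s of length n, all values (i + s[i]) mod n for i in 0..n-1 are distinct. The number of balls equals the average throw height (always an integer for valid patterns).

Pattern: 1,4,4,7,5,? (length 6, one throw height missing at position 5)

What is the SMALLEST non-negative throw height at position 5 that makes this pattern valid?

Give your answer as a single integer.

i=0: (0 + 1) mod 6 = 1
i=1: (1 + 4) mod 6 = 5
i=2: (2 + 4) mod 6 = 0
i=3: (3 + 7) mod 6 = 4
i=4: (4 + 5) mod 6 = 3
i=5: s[i]=? (unknown)
Known residues: [0, 1, 3, 4, 5]; need a permutation of 0..5, so missing residue r = 2
Need (5 + s) mod 6 = 2; smallest s = (2 - 5) mod 6 = 3

Answer: 3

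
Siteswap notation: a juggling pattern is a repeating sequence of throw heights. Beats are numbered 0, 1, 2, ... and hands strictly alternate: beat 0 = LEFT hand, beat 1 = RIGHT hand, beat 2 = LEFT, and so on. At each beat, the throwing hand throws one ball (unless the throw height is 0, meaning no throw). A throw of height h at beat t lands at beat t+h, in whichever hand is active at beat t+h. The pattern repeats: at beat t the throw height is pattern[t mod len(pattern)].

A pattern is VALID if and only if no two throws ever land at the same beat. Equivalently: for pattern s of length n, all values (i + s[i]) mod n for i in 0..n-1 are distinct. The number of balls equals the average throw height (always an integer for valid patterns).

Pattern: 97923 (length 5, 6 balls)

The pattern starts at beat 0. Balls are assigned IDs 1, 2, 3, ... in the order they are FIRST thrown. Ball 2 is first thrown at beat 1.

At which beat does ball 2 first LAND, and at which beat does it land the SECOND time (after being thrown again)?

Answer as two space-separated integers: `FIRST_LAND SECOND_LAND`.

Beat 0 (L): throw ball1 h=9 -> lands@9:R; in-air after throw: [b1@9:R]
Beat 1 (R): throw ball2 h=7 -> lands@8:L; in-air after throw: [b2@8:L b1@9:R]
Beat 2 (L): throw ball3 h=9 -> lands@11:R; in-air after throw: [b2@8:L b1@9:R b3@11:R]
Beat 3 (R): throw ball4 h=2 -> lands@5:R; in-air after throw: [b4@5:R b2@8:L b1@9:R b3@11:R]
Beat 4 (L): throw ball5 h=3 -> lands@7:R; in-air after throw: [b4@5:R b5@7:R b2@8:L b1@9:R b3@11:R]
Beat 5 (R): throw ball4 h=9 -> lands@14:L; in-air after throw: [b5@7:R b2@8:L b1@9:R b3@11:R b4@14:L]
Beat 6 (L): throw ball6 h=7 -> lands@13:R; in-air after throw: [b5@7:R b2@8:L b1@9:R b3@11:R b6@13:R b4@14:L]
Beat 7 (R): throw ball5 h=9 -> lands@16:L; in-air after throw: [b2@8:L b1@9:R b3@11:R b6@13:R b4@14:L b5@16:L]
Beat 8 (L): throw ball2 h=2 -> lands@10:L; in-air after throw: [b1@9:R b2@10:L b3@11:R b6@13:R b4@14:L b5@16:L]
Beat 9 (R): throw ball1 h=3 -> lands@12:L; in-air after throw: [b2@10:L b3@11:R b1@12:L b6@13:R b4@14:L b5@16:L]
Beat 10 (L): throw ball2 h=9 -> lands@19:R; in-air after throw: [b3@11:R b1@12:L b6@13:R b4@14:L b5@16:L b2@19:R]
Ball 2: thrown@1 h=7 -> first land @8; rethrown@8 h=2 -> second land @10

Answer: 8 10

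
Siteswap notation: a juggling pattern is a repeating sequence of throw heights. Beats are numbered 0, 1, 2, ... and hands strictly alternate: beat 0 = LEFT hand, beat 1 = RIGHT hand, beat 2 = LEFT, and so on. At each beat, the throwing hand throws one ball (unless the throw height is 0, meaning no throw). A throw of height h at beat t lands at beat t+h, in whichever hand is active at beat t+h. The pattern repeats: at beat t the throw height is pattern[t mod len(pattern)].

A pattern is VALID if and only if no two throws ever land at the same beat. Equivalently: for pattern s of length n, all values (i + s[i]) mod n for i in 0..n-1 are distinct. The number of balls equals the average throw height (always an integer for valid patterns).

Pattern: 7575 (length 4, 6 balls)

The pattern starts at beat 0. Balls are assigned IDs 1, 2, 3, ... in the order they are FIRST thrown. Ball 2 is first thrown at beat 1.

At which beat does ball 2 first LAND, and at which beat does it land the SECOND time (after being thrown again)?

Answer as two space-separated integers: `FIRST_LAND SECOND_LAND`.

Answer: 6 13

Derivation:
Beat 0 (L): throw ball1 h=7 -> lands@7:R; in-air after throw: [b1@7:R]
Beat 1 (R): throw ball2 h=5 -> lands@6:L; in-air after throw: [b2@6:L b1@7:R]
Beat 2 (L): throw ball3 h=7 -> lands@9:R; in-air after throw: [b2@6:L b1@7:R b3@9:R]
Beat 3 (R): throw ball4 h=5 -> lands@8:L; in-air after throw: [b2@6:L b1@7:R b4@8:L b3@9:R]
Beat 4 (L): throw ball5 h=7 -> lands@11:R; in-air after throw: [b2@6:L b1@7:R b4@8:L b3@9:R b5@11:R]
Beat 5 (R): throw ball6 h=5 -> lands@10:L; in-air after throw: [b2@6:L b1@7:R b4@8:L b3@9:R b6@10:L b5@11:R]
Beat 6 (L): throw ball2 h=7 -> lands@13:R; in-air after throw: [b1@7:R b4@8:L b3@9:R b6@10:L b5@11:R b2@13:R]
Beat 7 (R): throw ball1 h=5 -> lands@12:L; in-air after throw: [b4@8:L b3@9:R b6@10:L b5@11:R b1@12:L b2@13:R]
Beat 8 (L): throw ball4 h=7 -> lands@15:R; in-air after throw: [b3@9:R b6@10:L b5@11:R b1@12:L b2@13:R b4@15:R]
Beat 9 (R): throw ball3 h=5 -> lands@14:L; in-air after throw: [b6@10:L b5@11:R b1@12:L b2@13:R b3@14:L b4@15:R]
Beat 10 (L): throw ball6 h=7 -> lands@17:R; in-air after throw: [b5@11:R b1@12:L b2@13:R b3@14:L b4@15:R b6@17:R]
Beat 11 (R): throw ball5 h=5 -> lands@16:L; in-air after throw: [b1@12:L b2@13:R b3@14:L b4@15:R b5@16:L b6@17:R]
Beat 12 (L): throw ball1 h=7 -> lands@19:R; in-air after throw: [b2@13:R b3@14:L b4@15:R b5@16:L b6@17:R b1@19:R]
Beat 13 (R): throw ball2 h=5 -> lands@18:L; in-air after throw: [b3@14:L b4@15:R b5@16:L b6@17:R b2@18:L b1@19:R]
Ball 2: thrown@1 h=5 -> first land @6; rethrown@6 h=7 -> second land @13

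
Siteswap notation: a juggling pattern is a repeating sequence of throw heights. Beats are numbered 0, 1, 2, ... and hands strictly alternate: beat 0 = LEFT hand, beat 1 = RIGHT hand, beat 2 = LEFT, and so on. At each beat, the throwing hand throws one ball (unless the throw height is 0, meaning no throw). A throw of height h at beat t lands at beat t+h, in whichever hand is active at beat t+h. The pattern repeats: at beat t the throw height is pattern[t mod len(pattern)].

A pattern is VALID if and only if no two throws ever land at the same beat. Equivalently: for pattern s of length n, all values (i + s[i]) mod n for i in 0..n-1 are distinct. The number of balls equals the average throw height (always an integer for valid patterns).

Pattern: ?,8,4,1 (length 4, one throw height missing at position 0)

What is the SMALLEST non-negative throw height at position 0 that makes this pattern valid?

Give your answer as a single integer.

i=0: s[i]=? (unknown)
i=1: (1 + 8) mod 4 = 1
i=2: (2 + 4) mod 4 = 2
i=3: (3 + 1) mod 4 = 0
Known residues: [0, 1, 2]; need a permutation of 0..3, so missing residue r = 3
Need (0 + s) mod 4 = 3; smallest s = (3 - 0) mod 4 = 3

Answer: 3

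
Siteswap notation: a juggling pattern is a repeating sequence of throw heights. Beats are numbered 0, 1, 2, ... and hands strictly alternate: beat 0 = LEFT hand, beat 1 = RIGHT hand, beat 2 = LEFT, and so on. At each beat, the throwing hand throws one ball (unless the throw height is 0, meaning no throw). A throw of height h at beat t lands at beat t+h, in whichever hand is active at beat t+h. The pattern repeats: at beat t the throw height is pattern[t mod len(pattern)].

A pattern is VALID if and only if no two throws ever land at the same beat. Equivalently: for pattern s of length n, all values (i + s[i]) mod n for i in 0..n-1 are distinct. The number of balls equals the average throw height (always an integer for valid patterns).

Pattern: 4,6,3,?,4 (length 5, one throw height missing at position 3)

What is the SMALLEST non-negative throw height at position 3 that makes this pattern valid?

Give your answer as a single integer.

Answer: 3

Derivation:
i=0: (0 + 4) mod 5 = 4
i=1: (1 + 6) mod 5 = 2
i=2: (2 + 3) mod 5 = 0
i=3: s[i]=? (unknown)
i=4: (4 + 4) mod 5 = 3
Known residues: [0, 2, 3, 4]; need a permutation of 0..4, so missing residue r = 1
Need (3 + s) mod 5 = 1; smallest s = (1 - 3) mod 5 = 3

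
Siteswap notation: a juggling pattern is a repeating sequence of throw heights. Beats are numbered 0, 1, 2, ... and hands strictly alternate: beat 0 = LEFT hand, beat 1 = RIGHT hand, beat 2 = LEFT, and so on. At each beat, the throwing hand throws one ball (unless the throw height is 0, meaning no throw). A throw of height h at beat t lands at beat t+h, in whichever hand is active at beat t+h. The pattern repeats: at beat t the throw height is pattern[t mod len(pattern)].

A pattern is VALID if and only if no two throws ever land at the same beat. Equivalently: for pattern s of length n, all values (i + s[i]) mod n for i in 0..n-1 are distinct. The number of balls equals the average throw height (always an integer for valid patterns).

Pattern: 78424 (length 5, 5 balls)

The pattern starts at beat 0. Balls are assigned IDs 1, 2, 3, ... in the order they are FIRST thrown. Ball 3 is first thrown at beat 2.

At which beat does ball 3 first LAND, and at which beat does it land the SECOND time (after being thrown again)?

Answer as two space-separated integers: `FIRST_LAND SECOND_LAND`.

Answer: 6 14

Derivation:
Beat 0 (L): throw ball1 h=7 -> lands@7:R; in-air after throw: [b1@7:R]
Beat 1 (R): throw ball2 h=8 -> lands@9:R; in-air after throw: [b1@7:R b2@9:R]
Beat 2 (L): throw ball3 h=4 -> lands@6:L; in-air after throw: [b3@6:L b1@7:R b2@9:R]
Beat 3 (R): throw ball4 h=2 -> lands@5:R; in-air after throw: [b4@5:R b3@6:L b1@7:R b2@9:R]
Beat 4 (L): throw ball5 h=4 -> lands@8:L; in-air after throw: [b4@5:R b3@6:L b1@7:R b5@8:L b2@9:R]
Beat 5 (R): throw ball4 h=7 -> lands@12:L; in-air after throw: [b3@6:L b1@7:R b5@8:L b2@9:R b4@12:L]
Beat 6 (L): throw ball3 h=8 -> lands@14:L; in-air after throw: [b1@7:R b5@8:L b2@9:R b4@12:L b3@14:L]
Beat 7 (R): throw ball1 h=4 -> lands@11:R; in-air after throw: [b5@8:L b2@9:R b1@11:R b4@12:L b3@14:L]
Beat 8 (L): throw ball5 h=2 -> lands@10:L; in-air after throw: [b2@9:R b5@10:L b1@11:R b4@12:L b3@14:L]
Beat 9 (R): throw ball2 h=4 -> lands@13:R; in-air after throw: [b5@10:L b1@11:R b4@12:L b2@13:R b3@14:L]
Beat 10 (L): throw ball5 h=7 -> lands@17:R; in-air after throw: [b1@11:R b4@12:L b2@13:R b3@14:L b5@17:R]
Beat 11 (R): throw ball1 h=8 -> lands@19:R; in-air after throw: [b4@12:L b2@13:R b3@14:L b5@17:R b1@19:R]
Beat 12 (L): throw ball4 h=4 -> lands@16:L; in-air after throw: [b2@13:R b3@14:L b4@16:L b5@17:R b1@19:R]
Beat 13 (R): throw ball2 h=2 -> lands@15:R; in-air after throw: [b3@14:L b2@15:R b4@16:L b5@17:R b1@19:R]
Beat 14 (L): throw ball3 h=4 -> lands@18:L; in-air after throw: [b2@15:R b4@16:L b5@17:R b3@18:L b1@19:R]
Ball 3: thrown@2 h=4 -> first land @6; rethrown@6 h=8 -> second land @14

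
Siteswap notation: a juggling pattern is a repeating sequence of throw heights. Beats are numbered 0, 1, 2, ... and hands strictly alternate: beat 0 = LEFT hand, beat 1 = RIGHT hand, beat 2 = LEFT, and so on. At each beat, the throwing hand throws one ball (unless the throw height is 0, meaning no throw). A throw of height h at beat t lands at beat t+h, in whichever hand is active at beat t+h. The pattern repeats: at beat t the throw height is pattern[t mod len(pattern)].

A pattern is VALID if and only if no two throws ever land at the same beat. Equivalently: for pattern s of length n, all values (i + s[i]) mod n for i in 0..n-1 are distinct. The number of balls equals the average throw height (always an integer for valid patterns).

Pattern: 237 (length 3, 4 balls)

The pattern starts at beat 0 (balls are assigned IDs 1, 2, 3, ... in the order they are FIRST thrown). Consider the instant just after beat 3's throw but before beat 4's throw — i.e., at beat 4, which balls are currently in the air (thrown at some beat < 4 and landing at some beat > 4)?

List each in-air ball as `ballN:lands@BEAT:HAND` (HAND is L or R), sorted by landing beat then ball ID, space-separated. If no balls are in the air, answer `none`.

Beat 0 (L): throw ball1 h=2 -> lands@2:L; in-air after throw: [b1@2:L]
Beat 1 (R): throw ball2 h=3 -> lands@4:L; in-air after throw: [b1@2:L b2@4:L]
Beat 2 (L): throw ball1 h=7 -> lands@9:R; in-air after throw: [b2@4:L b1@9:R]
Beat 3 (R): throw ball3 h=2 -> lands@5:R; in-air after throw: [b2@4:L b3@5:R b1@9:R]
Beat 4 (L): throw ball2 h=3 -> lands@7:R; in-air after throw: [b3@5:R b2@7:R b1@9:R]

Answer: ball3:lands@5:R ball1:lands@9:R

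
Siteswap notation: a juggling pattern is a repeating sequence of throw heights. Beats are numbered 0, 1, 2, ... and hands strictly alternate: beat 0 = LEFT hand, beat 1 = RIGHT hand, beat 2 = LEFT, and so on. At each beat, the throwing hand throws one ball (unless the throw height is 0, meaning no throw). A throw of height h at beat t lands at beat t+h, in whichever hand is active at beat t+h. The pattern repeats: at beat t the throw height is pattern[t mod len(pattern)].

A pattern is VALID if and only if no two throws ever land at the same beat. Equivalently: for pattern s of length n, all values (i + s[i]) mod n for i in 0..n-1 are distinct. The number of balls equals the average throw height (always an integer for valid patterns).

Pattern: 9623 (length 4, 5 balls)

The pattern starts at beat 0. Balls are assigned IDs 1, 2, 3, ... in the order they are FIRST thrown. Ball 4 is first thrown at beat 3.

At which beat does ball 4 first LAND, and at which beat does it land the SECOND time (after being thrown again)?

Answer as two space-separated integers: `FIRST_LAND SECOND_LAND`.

Answer: 6 8

Derivation:
Beat 0 (L): throw ball1 h=9 -> lands@9:R; in-air after throw: [b1@9:R]
Beat 1 (R): throw ball2 h=6 -> lands@7:R; in-air after throw: [b2@7:R b1@9:R]
Beat 2 (L): throw ball3 h=2 -> lands@4:L; in-air after throw: [b3@4:L b2@7:R b1@9:R]
Beat 3 (R): throw ball4 h=3 -> lands@6:L; in-air after throw: [b3@4:L b4@6:L b2@7:R b1@9:R]
Beat 4 (L): throw ball3 h=9 -> lands@13:R; in-air after throw: [b4@6:L b2@7:R b1@9:R b3@13:R]
Beat 5 (R): throw ball5 h=6 -> lands@11:R; in-air after throw: [b4@6:L b2@7:R b1@9:R b5@11:R b3@13:R]
Beat 6 (L): throw ball4 h=2 -> lands@8:L; in-air after throw: [b2@7:R b4@8:L b1@9:R b5@11:R b3@13:R]
Beat 7 (R): throw ball2 h=3 -> lands@10:L; in-air after throw: [b4@8:L b1@9:R b2@10:L b5@11:R b3@13:R]
Beat 8 (L): throw ball4 h=9 -> lands@17:R; in-air after throw: [b1@9:R b2@10:L b5@11:R b3@13:R b4@17:R]
Ball 4: thrown@3 h=3 -> first land @6; rethrown@6 h=2 -> second land @8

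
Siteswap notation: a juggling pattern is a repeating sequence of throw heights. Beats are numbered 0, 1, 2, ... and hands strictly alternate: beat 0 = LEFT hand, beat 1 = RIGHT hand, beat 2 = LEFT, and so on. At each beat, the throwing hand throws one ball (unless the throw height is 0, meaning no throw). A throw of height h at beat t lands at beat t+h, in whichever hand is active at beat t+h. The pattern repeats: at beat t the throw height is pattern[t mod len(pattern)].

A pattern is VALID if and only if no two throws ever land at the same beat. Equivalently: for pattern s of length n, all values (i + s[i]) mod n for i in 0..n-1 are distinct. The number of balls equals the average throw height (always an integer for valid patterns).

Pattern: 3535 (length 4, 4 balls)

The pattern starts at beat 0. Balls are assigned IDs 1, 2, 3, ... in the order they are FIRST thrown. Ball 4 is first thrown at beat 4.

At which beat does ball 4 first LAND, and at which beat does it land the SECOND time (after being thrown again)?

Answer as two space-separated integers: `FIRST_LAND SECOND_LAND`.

Answer: 7 12

Derivation:
Beat 0 (L): throw ball1 h=3 -> lands@3:R; in-air after throw: [b1@3:R]
Beat 1 (R): throw ball2 h=5 -> lands@6:L; in-air after throw: [b1@3:R b2@6:L]
Beat 2 (L): throw ball3 h=3 -> lands@5:R; in-air after throw: [b1@3:R b3@5:R b2@6:L]
Beat 3 (R): throw ball1 h=5 -> lands@8:L; in-air after throw: [b3@5:R b2@6:L b1@8:L]
Beat 4 (L): throw ball4 h=3 -> lands@7:R; in-air after throw: [b3@5:R b2@6:L b4@7:R b1@8:L]
Beat 5 (R): throw ball3 h=5 -> lands@10:L; in-air after throw: [b2@6:L b4@7:R b1@8:L b3@10:L]
Beat 6 (L): throw ball2 h=3 -> lands@9:R; in-air after throw: [b4@7:R b1@8:L b2@9:R b3@10:L]
Beat 7 (R): throw ball4 h=5 -> lands@12:L; in-air after throw: [b1@8:L b2@9:R b3@10:L b4@12:L]
Beat 8 (L): throw ball1 h=3 -> lands@11:R; in-air after throw: [b2@9:R b3@10:L b1@11:R b4@12:L]
Beat 9 (R): throw ball2 h=5 -> lands@14:L; in-air after throw: [b3@10:L b1@11:R b4@12:L b2@14:L]
Beat 10 (L): throw ball3 h=3 -> lands@13:R; in-air after throw: [b1@11:R b4@12:L b3@13:R b2@14:L]
Beat 11 (R): throw ball1 h=5 -> lands@16:L; in-air after throw: [b4@12:L b3@13:R b2@14:L b1@16:L]
Beat 12 (L): throw ball4 h=3 -> lands@15:R; in-air after throw: [b3@13:R b2@14:L b4@15:R b1@16:L]
Ball 4: thrown@4 h=3 -> first land @7; rethrown@7 h=5 -> second land @12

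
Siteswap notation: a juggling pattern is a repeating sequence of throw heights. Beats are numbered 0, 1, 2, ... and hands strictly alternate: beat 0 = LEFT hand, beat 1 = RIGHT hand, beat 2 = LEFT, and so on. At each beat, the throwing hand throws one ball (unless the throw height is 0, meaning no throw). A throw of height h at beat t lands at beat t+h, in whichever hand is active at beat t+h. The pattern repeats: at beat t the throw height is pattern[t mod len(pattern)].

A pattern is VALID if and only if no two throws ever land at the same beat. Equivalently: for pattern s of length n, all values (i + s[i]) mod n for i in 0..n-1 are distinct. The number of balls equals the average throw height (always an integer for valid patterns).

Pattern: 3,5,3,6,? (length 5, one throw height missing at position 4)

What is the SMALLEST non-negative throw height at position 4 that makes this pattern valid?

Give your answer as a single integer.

i=0: (0 + 3) mod 5 = 3
i=1: (1 + 5) mod 5 = 1
i=2: (2 + 3) mod 5 = 0
i=3: (3 + 6) mod 5 = 4
i=4: s[i]=? (unknown)
Known residues: [0, 1, 3, 4]; need a permutation of 0..4, so missing residue r = 2
Need (4 + s) mod 5 = 2; smallest s = (2 - 4) mod 5 = 3

Answer: 3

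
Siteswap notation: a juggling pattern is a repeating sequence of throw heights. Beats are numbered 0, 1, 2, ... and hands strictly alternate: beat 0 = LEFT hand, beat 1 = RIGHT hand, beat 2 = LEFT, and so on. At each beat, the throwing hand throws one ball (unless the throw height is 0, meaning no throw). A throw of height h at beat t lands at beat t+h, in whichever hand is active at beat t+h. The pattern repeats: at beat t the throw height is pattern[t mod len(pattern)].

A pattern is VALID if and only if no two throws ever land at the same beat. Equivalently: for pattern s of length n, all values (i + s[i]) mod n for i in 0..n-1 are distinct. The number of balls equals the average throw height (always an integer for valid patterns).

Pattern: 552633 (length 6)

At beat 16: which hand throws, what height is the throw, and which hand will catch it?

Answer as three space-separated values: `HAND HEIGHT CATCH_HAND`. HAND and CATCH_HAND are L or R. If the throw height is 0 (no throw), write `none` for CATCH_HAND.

Beat 16: 16 mod 2 = 0, so hand = L
Throw height = pattern[16 mod 6] = pattern[4] = 3
Lands at beat 16+3=19, 19 mod 2 = 1, so catch hand = R

Answer: L 3 R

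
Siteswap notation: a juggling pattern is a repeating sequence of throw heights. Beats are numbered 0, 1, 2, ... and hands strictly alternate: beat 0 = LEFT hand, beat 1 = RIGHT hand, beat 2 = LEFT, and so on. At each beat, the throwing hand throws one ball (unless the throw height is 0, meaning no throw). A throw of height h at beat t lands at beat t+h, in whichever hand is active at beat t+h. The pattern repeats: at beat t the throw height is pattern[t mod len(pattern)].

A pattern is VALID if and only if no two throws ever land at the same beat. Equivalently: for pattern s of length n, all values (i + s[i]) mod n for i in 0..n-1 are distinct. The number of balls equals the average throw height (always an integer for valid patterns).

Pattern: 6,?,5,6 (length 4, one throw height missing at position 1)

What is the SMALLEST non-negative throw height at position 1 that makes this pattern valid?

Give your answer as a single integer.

i=0: (0 + 6) mod 4 = 2
i=1: s[i]=? (unknown)
i=2: (2 + 5) mod 4 = 3
i=3: (3 + 6) mod 4 = 1
Known residues: [1, 2, 3]; need a permutation of 0..3, so missing residue r = 0
Need (1 + s) mod 4 = 0; smallest s = (0 - 1) mod 4 = 3

Answer: 3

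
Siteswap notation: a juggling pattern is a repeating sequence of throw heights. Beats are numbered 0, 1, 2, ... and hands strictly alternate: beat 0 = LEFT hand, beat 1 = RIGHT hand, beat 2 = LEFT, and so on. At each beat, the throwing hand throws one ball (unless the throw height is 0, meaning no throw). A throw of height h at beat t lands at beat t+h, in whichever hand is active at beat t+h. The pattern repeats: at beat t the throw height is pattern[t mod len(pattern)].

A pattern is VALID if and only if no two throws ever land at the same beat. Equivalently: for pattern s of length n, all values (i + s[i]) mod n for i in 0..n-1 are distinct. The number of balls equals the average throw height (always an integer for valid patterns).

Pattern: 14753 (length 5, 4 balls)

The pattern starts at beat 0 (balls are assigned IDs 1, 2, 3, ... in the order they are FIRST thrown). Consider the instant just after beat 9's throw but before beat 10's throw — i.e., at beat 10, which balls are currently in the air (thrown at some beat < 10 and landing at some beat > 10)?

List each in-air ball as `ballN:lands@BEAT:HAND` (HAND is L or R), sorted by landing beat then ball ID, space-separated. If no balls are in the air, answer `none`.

Answer: ball2:lands@12:L ball3:lands@13:R ball4:lands@14:L

Derivation:
Beat 0 (L): throw ball1 h=1 -> lands@1:R; in-air after throw: [b1@1:R]
Beat 1 (R): throw ball1 h=4 -> lands@5:R; in-air after throw: [b1@5:R]
Beat 2 (L): throw ball2 h=7 -> lands@9:R; in-air after throw: [b1@5:R b2@9:R]
Beat 3 (R): throw ball3 h=5 -> lands@8:L; in-air after throw: [b1@5:R b3@8:L b2@9:R]
Beat 4 (L): throw ball4 h=3 -> lands@7:R; in-air after throw: [b1@5:R b4@7:R b3@8:L b2@9:R]
Beat 5 (R): throw ball1 h=1 -> lands@6:L; in-air after throw: [b1@6:L b4@7:R b3@8:L b2@9:R]
Beat 6 (L): throw ball1 h=4 -> lands@10:L; in-air after throw: [b4@7:R b3@8:L b2@9:R b1@10:L]
Beat 7 (R): throw ball4 h=7 -> lands@14:L; in-air after throw: [b3@8:L b2@9:R b1@10:L b4@14:L]
Beat 8 (L): throw ball3 h=5 -> lands@13:R; in-air after throw: [b2@9:R b1@10:L b3@13:R b4@14:L]
Beat 9 (R): throw ball2 h=3 -> lands@12:L; in-air after throw: [b1@10:L b2@12:L b3@13:R b4@14:L]
Beat 10 (L): throw ball1 h=1 -> lands@11:R; in-air after throw: [b1@11:R b2@12:L b3@13:R b4@14:L]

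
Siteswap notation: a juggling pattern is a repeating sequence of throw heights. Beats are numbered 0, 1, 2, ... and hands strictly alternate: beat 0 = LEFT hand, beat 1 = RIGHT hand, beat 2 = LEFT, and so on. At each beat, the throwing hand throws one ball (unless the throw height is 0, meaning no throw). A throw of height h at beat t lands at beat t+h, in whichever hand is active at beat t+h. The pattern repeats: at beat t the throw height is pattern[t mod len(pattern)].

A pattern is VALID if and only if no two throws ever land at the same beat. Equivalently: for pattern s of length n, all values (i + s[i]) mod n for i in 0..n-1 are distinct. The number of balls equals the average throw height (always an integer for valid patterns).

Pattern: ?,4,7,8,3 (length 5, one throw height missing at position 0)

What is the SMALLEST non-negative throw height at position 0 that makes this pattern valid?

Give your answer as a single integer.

Answer: 3

Derivation:
i=0: s[i]=? (unknown)
i=1: (1 + 4) mod 5 = 0
i=2: (2 + 7) mod 5 = 4
i=3: (3 + 8) mod 5 = 1
i=4: (4 + 3) mod 5 = 2
Known residues: [0, 1, 2, 4]; need a permutation of 0..4, so missing residue r = 3
Need (0 + s) mod 5 = 3; smallest s = (3 - 0) mod 5 = 3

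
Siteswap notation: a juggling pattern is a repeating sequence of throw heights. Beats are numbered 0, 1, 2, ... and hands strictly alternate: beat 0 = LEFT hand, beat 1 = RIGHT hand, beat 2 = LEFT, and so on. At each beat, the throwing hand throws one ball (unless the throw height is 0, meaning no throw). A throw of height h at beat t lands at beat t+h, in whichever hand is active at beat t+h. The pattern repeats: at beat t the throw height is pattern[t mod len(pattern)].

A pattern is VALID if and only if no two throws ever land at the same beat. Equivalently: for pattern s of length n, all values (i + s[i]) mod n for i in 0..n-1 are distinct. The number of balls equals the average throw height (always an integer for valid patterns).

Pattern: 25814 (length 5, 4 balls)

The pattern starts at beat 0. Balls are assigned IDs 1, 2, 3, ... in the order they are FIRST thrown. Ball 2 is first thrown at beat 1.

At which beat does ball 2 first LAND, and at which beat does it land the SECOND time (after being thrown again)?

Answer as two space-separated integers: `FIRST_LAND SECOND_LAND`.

Answer: 6 11

Derivation:
Beat 0 (L): throw ball1 h=2 -> lands@2:L; in-air after throw: [b1@2:L]
Beat 1 (R): throw ball2 h=5 -> lands@6:L; in-air after throw: [b1@2:L b2@6:L]
Beat 2 (L): throw ball1 h=8 -> lands@10:L; in-air after throw: [b2@6:L b1@10:L]
Beat 3 (R): throw ball3 h=1 -> lands@4:L; in-air after throw: [b3@4:L b2@6:L b1@10:L]
Beat 4 (L): throw ball3 h=4 -> lands@8:L; in-air after throw: [b2@6:L b3@8:L b1@10:L]
Beat 5 (R): throw ball4 h=2 -> lands@7:R; in-air after throw: [b2@6:L b4@7:R b3@8:L b1@10:L]
Beat 6 (L): throw ball2 h=5 -> lands@11:R; in-air after throw: [b4@7:R b3@8:L b1@10:L b2@11:R]
Beat 7 (R): throw ball4 h=8 -> lands@15:R; in-air after throw: [b3@8:L b1@10:L b2@11:R b4@15:R]
Beat 8 (L): throw ball3 h=1 -> lands@9:R; in-air after throw: [b3@9:R b1@10:L b2@11:R b4@15:R]
Beat 9 (R): throw ball3 h=4 -> lands@13:R; in-air after throw: [b1@10:L b2@11:R b3@13:R b4@15:R]
Beat 10 (L): throw ball1 h=2 -> lands@12:L; in-air after throw: [b2@11:R b1@12:L b3@13:R b4@15:R]
Beat 11 (R): throw ball2 h=5 -> lands@16:L; in-air after throw: [b1@12:L b3@13:R b4@15:R b2@16:L]
Ball 2: thrown@1 h=5 -> first land @6; rethrown@6 h=5 -> second land @11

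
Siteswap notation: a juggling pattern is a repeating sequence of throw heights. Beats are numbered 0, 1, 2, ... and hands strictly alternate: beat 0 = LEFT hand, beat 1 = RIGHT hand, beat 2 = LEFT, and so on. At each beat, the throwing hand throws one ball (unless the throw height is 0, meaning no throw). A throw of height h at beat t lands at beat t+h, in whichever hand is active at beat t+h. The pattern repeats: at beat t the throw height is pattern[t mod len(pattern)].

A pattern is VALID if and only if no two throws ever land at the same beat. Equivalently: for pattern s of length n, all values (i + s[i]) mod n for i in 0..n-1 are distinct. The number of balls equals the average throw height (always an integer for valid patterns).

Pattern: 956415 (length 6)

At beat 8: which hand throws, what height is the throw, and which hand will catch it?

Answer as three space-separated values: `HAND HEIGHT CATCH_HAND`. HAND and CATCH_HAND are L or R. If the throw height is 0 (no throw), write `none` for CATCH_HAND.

Answer: L 6 L

Derivation:
Beat 8: 8 mod 2 = 0, so hand = L
Throw height = pattern[8 mod 6] = pattern[2] = 6
Lands at beat 8+6=14, 14 mod 2 = 0, so catch hand = L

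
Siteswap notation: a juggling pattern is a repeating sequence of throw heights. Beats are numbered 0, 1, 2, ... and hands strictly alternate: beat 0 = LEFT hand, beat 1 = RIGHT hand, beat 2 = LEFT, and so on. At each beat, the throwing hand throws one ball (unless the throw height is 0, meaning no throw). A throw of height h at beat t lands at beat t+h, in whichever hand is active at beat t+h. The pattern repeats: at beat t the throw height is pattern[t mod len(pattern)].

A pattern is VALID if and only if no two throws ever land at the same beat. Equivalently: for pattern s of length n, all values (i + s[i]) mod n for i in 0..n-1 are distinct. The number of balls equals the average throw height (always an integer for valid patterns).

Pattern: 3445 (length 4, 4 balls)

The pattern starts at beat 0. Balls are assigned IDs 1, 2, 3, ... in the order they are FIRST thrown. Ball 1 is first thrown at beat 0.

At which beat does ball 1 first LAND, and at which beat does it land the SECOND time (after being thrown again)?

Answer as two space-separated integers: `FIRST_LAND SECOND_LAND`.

Beat 0 (L): throw ball1 h=3 -> lands@3:R; in-air after throw: [b1@3:R]
Beat 1 (R): throw ball2 h=4 -> lands@5:R; in-air after throw: [b1@3:R b2@5:R]
Beat 2 (L): throw ball3 h=4 -> lands@6:L; in-air after throw: [b1@3:R b2@5:R b3@6:L]
Beat 3 (R): throw ball1 h=5 -> lands@8:L; in-air after throw: [b2@5:R b3@6:L b1@8:L]
Beat 4 (L): throw ball4 h=3 -> lands@7:R; in-air after throw: [b2@5:R b3@6:L b4@7:R b1@8:L]
Beat 5 (R): throw ball2 h=4 -> lands@9:R; in-air after throw: [b3@6:L b4@7:R b1@8:L b2@9:R]
Beat 6 (L): throw ball3 h=4 -> lands@10:L; in-air after throw: [b4@7:R b1@8:L b2@9:R b3@10:L]
Beat 7 (R): throw ball4 h=5 -> lands@12:L; in-air after throw: [b1@8:L b2@9:R b3@10:L b4@12:L]
Beat 8 (L): throw ball1 h=3 -> lands@11:R; in-air after throw: [b2@9:R b3@10:L b1@11:R b4@12:L]
Ball 1: thrown@0 h=3 -> first land @3; rethrown@3 h=5 -> second land @8

Answer: 3 8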